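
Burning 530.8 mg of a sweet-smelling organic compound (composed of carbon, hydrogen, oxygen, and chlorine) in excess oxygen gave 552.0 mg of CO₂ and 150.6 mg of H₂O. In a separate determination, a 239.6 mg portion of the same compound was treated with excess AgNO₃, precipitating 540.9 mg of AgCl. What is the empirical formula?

mol C = 0.5520 g CO₂ ÷ 44.009 g/mol = 0.012543 mol
mol H = 2 × 0.1506 g H₂O ÷ 18.015 g/mol = 0.016719 mol
From the AgCl data: mol Cl per gram of compound = (0.5409 ÷ 143.318) ÷ 0.2396 = 0.015752 mol/g, so in the 0.5308 g combustion sample mol Cl = 0.0083610 mol
mass O = 0.5308 − (0.15065 + 0.016853 + 0.29640) = 0.066895 g → mol O = 0.066895 ÷ 15.999 = 0.0041812 mol
Divide by the smallest (0.0041812 mol): C 3.000, H 3.999, Cl 2.000, O 1.000

C3H4Cl2O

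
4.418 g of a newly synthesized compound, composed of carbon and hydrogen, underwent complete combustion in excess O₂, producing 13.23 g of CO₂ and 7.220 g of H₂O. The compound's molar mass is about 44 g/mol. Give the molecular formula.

mol C = 13.23 g CO₂ ÷ 44.009 g/mol = 0.30062 mol
mol H = 2 × 7.220 g H₂O ÷ 18.015 g/mol = 0.80155 mol
Divide by the smallest (0.30062 mol): C 1.000, H 2.666
Multiplying each by 3 gives whole numbers: C 3.00, H 8.00
Empirical formula: C3H8
Empirical-formula mass = 44.10 g/mol; 44 ÷ 44.10 ≈ 1, so the molecular formula is C3H8.

C3H8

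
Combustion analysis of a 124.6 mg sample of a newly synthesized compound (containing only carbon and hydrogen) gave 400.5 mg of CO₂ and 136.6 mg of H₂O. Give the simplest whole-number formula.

mol C = 0.4005 g CO₂ ÷ 44.009 g/mol = 0.0091004 mol
mol H = 2 × 0.1366 g H₂O ÷ 18.015 g/mol = 0.015165 mol
Divide by the smallest (0.0091004 mol): C 1.000, H 1.666
Multiplying each by 3 gives whole numbers: C 3.00, H 5.00

C3H5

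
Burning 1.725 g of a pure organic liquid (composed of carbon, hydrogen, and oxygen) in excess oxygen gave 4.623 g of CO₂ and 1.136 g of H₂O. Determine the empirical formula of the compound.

mol C = 4.623 g CO₂ ÷ 44.009 g/mol = 0.10505 mol
mol H = 2 × 1.136 g H₂O ÷ 18.015 g/mol = 0.12612 mol
mass O = 1.725 − (1.2617 + 0.12713) = 0.33616 g → mol O = 0.33616 ÷ 15.999 = 0.021011 mol
Divide by the smallest (0.021011 mol): C 5.000, H 6.002, O 1.000

C5H6O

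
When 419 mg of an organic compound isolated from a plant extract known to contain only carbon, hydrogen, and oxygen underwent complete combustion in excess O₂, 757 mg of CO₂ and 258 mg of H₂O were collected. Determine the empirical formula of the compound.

mol C = 0.757 g CO₂ ÷ 44.009 g/mol = 0.01720 mol
mol H = 2 × 0.258 g H₂O ÷ 18.015 g/mol = 0.02864 mol
mass O = 0.419 − (0.2066 + 0.02887) = 0.1835 g → mol O = 0.1835 ÷ 15.999 = 0.01147 mol
Divide by the smallest (0.01147 mol): C 1.500, H 2.497, O 1.000
Multiplying each by 2 gives whole numbers: C 3.00, H 4.99, O 2.00

C3H5O2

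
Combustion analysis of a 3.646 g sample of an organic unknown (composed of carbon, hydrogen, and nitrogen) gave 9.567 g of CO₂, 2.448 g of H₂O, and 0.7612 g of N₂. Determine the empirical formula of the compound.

mol C = 9.567 g CO₂ ÷ 44.009 g/mol = 0.21739 mol
mol H = 2 × 2.448 g H₂O ÷ 18.015 g/mol = 0.27177 mol
mol N = 2 × 0.7612 g N₂ ÷ 28.014 g/mol = 0.054344 mol
Divide by the smallest (0.054344 mol): C 4.000, H 5.001, N 1.000

C4H5N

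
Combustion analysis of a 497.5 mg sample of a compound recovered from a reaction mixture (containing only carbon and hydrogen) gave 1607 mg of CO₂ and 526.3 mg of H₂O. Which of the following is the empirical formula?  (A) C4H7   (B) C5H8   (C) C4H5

mol C = 1.607 g CO₂ ÷ 44.009 g/mol = 0.036515 mol
mol H = 2 × 0.5263 g H₂O ÷ 18.015 g/mol = 0.058429 mol
Divide by the smallest (0.036515 mol): C 1.000, H 1.600
Multiplying each by 5 gives whole numbers: C 5.00, H 8.00

(B) C5H8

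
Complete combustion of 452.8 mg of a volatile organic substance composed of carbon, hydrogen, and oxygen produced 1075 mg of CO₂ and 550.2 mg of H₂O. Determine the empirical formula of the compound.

C4H10O

mol C = 1.075 g CO₂ ÷ 44.009 g/mol = 0.024427 mol
mol H = 2 × 0.5502 g H₂O ÷ 18.015 g/mol = 0.061082 mol
mass O = 0.4528 − (0.29339 + 0.061571) = 0.097838 g → mol O = 0.097838 ÷ 15.999 = 0.0061153 mol
Divide by the smallest (0.0061153 mol): C 3.994, H 9.988, O 1.000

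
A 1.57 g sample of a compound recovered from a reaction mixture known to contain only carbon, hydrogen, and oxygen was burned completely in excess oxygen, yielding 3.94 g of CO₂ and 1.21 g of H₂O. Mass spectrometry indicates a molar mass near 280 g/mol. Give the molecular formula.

mol C = 3.94 g CO₂ ÷ 44.009 g/mol = 0.08953 mol
mol H = 2 × 1.21 g H₂O ÷ 18.015 g/mol = 0.1343 mol
mass O = 1.57 − (1.075 + 0.1354) = 0.3593 g → mol O = 0.3593 ÷ 15.999 = 0.02246 mol
Divide by the smallest (0.02246 mol): C 3.987, H 5.982, O 1.000
Empirical formula: C4H6O
Empirical-formula mass = 70.09 g/mol; 280 ÷ 70.09 ≈ 4, so the molecular formula is C16H24O4.

C16H24O4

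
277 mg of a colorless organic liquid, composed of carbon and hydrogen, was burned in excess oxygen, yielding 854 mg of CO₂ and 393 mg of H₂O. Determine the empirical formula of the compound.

mol C = 0.854 g CO₂ ÷ 44.009 g/mol = 0.01941 mol
mol H = 2 × 0.393 g H₂O ÷ 18.015 g/mol = 0.04363 mol
Divide by the smallest (0.01941 mol): C 1.000, H 2.248
Multiplying each by 4 gives whole numbers: C 4.00, H 8.99

C4H9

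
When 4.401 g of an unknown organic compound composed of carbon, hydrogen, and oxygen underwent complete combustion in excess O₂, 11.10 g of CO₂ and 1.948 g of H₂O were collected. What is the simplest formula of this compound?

mol C = 11.10 g CO₂ ÷ 44.009 g/mol = 0.25222 mol
mol H = 2 × 1.948 g H₂O ÷ 18.015 g/mol = 0.21626 mol
mass O = 4.401 − (3.0294 + 0.21799) = 1.1536 g → mol O = 1.1536 ÷ 15.999 = 0.072103 mol
Divide by the smallest (0.072103 mol): C 3.498, H 2.999, O 1.000
Multiplying each by 2 gives whole numbers: C 7.00, H 6.00, O 2.00

C7H6O2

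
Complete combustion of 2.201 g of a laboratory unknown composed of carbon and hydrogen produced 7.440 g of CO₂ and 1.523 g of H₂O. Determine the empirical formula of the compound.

mol C = 7.440 g CO₂ ÷ 44.009 g/mol = 0.16906 mol
mol H = 2 × 1.523 g H₂O ÷ 18.015 g/mol = 0.16908 mol
Divide by the smallest (0.16906 mol): C 1.000, H 1.000

CH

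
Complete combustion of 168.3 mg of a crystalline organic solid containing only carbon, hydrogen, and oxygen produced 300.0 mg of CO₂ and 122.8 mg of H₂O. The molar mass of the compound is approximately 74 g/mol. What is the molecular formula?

mol C = 0.3000 g CO₂ ÷ 44.009 g/mol = 0.0068168 mol
mol H = 2 × 0.1228 g H₂O ÷ 18.015 g/mol = 0.013633 mol
mass O = 0.1683 − (0.081876 + 0.013742) = 0.072681 g → mol O = 0.072681 ÷ 15.999 = 0.0045429 mol
Divide by the smallest (0.0045429 mol): C 1.501, H 3.001, O 1.000
Multiplying each by 2 gives whole numbers: C 3.00, H 6.00, O 2.00
Empirical formula: C3H6O2
Empirical-formula mass = 74.08 g/mol; 74 ÷ 74.08 ≈ 1, so the molecular formula is C3H6O2.

C3H6O2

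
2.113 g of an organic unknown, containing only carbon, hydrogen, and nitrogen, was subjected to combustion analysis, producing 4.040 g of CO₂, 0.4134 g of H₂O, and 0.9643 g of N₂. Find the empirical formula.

C4H2N3

mol C = 4.040 g CO₂ ÷ 44.009 g/mol = 0.091799 mol
mol H = 2 × 0.4134 g H₂O ÷ 18.015 g/mol = 0.045895 mol
mol N = 2 × 0.9643 g N₂ ÷ 28.014 g/mol = 0.068844 mol
Divide by the smallest (0.045895 mol): C 2.000, H 1.000, N 1.500
Multiplying each by 2 gives whole numbers: C 4.00, H 2.00, N 3.00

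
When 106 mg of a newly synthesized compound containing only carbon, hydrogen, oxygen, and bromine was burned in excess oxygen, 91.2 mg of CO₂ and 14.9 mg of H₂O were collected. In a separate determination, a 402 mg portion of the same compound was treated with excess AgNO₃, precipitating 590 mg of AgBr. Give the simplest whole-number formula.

mol C = 0.0912 g CO₂ ÷ 44.009 g/mol = 0.002072 mol
mol H = 2 × 0.0149 g H₂O ÷ 18.015 g/mol = 0.001654 mol
From the AgBr data: mol Br per gram of compound = (0.590 ÷ 187.772) ÷ 0.402 = 0.007816 mol/g, so in the 0.106 g combustion sample mol Br = 0.0008285 mol
mass O = 0.106 − (0.02489 + 0.001667 + 0.06620) = 0.01324 g → mol O = 0.01324 ÷ 15.999 = 0.0008276 mol
Divide by the smallest (0.0008276 mol): C 2.504, H 1.999, Br 1.001, O 1.000
Multiplying each by 2 gives whole numbers: C 5.01, H 4.00, Br 2.00, O 2.00

C5H4Br2O2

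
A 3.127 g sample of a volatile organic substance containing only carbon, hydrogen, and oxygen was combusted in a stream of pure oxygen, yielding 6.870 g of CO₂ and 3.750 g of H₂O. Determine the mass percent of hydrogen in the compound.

13.42%

mol C = 6.870 g CO₂ ÷ 44.009 g/mol = 0.15610 mol
mol H = 2 × 3.750 g H₂O ÷ 18.015 g/mol = 0.41632 mol
mass O = 3.127 − (1.8750 + 0.41965) = 0.83238 g → mol O = 0.83238 ÷ 15.999 = 0.052027 mol
mass % H = 0.41965 g ÷ 3.127 g × 100%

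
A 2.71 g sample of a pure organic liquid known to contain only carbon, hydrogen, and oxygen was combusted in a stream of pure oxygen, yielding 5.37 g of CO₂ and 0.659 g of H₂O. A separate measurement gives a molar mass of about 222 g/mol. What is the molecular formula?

mol C = 5.37 g CO₂ ÷ 44.009 g/mol = 0.1220 mol
mol H = 2 × 0.659 g H₂O ÷ 18.015 g/mol = 0.07316 mol
mass O = 2.71 − (1.466 + 0.07375) = 1.171 g → mol O = 1.171 ÷ 15.999 = 0.07317 mol
Divide by the smallest (0.07316 mol): C 1.668, H 1.000, O 1.000
Multiplying each by 3 gives whole numbers: C 5.00, H 3.00, O 3.00
Empirical formula: C5H3O3
Empirical-formula mass = 111.08 g/mol; 222 ÷ 111.08 ≈ 2, so the molecular formula is C10H6O6.

C10H6O6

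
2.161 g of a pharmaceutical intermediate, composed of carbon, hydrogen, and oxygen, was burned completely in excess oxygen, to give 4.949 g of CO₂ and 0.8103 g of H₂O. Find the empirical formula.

C5H4O2

mol C = 4.949 g CO₂ ÷ 44.009 g/mol = 0.11245 mol
mol H = 2 × 0.8103 g H₂O ÷ 18.015 g/mol = 0.089958 mol
mass O = 2.161 − (1.3507 + 0.090678) = 0.71963 g → mol O = 0.71963 ÷ 15.999 = 0.044980 mol
Divide by the smallest (0.044980 mol): C 2.500, H 2.000, O 1.000
Multiplying each by 2 gives whole numbers: C 5.00, H 4.00, O 2.00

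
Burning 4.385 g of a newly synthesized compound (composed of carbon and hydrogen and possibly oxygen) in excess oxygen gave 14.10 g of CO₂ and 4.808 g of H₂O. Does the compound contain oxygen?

no

mol C = 14.10 g CO₂ ÷ 44.009 g/mol = 0.32039 mol
mol H = 2 × 4.808 g H₂O ÷ 18.015 g/mol = 0.53378 mol
C and H together account for 4.3862 g — essentially the entire 4.385 g sample — so the compound contains no oxygen.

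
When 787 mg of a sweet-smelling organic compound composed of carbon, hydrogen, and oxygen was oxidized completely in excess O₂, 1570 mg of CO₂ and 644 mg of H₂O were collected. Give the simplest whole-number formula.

C2H4O

mol C = 1.57 g CO₂ ÷ 44.009 g/mol = 0.03567 mol
mol H = 2 × 0.644 g H₂O ÷ 18.015 g/mol = 0.07150 mol
mass O = 0.787 − (0.4285 + 0.07207) = 0.2864 g → mol O = 0.2864 ÷ 15.999 = 0.01790 mol
Divide by the smallest (0.01790 mol): C 1.993, H 3.993, O 1.000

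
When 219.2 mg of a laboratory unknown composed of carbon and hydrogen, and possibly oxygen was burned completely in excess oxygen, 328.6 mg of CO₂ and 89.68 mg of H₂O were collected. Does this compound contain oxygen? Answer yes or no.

yes

mol C = 0.3286 g CO₂ ÷ 44.009 g/mol = 0.0074667 mol
mol H = 2 × 0.08968 g H₂O ÷ 18.015 g/mol = 0.0099561 mol
C and H account for only 0.099718 g of the 0.2192 g sample; the remaining 0.11948 g must be oxygen.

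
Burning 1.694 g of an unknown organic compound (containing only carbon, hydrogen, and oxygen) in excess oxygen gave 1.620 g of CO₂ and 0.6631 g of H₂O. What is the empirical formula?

CH2O2

mol C = 1.620 g CO₂ ÷ 44.009 g/mol = 0.036811 mol
mol H = 2 × 0.6631 g H₂O ÷ 18.015 g/mol = 0.073616 mol
mass O = 1.694 − (0.44213 + 0.074205) = 1.1777 g → mol O = 1.1777 ÷ 15.999 = 0.073608 mol
Divide by the smallest (0.036811 mol): C 1.000, H 2.000, O 2.000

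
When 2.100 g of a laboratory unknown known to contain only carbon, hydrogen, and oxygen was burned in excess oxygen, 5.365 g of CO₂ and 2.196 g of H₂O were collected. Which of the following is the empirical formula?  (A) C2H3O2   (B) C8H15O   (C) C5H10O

mol C = 5.365 g CO₂ ÷ 44.009 g/mol = 0.12191 mol
mol H = 2 × 2.196 g H₂O ÷ 18.015 g/mol = 0.24380 mol
mass O = 2.100 − (1.4642 + 0.24575) = 0.39003 g → mol O = 0.39003 ÷ 15.999 = 0.024378 mol
Divide by the smallest (0.024378 mol): C 5.001, H 10.001, O 1.000

(C) C5H10O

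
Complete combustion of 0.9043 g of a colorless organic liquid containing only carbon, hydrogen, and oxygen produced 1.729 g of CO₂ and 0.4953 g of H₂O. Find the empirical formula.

mol C = 1.729 g CO₂ ÷ 44.009 g/mol = 0.039287 mol
mol H = 2 × 0.4953 g H₂O ÷ 18.015 g/mol = 0.054988 mol
mass O = 0.9043 − (0.47188 + 0.055427) = 0.37699 g → mol O = 0.37699 ÷ 15.999 = 0.023563 mol
Divide by the smallest (0.023563 mol): C 1.667, H 2.334, O 1.000
Multiplying each by 3 gives whole numbers: C 5.00, H 7.00, O 3.00

C5H7O3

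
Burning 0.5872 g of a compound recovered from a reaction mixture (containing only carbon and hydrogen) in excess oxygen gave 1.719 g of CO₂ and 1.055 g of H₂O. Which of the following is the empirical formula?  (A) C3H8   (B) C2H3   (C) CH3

(C) CH3

mol C = 1.719 g CO₂ ÷ 44.009 g/mol = 0.039060 mol
mol H = 2 × 1.055 g H₂O ÷ 18.015 g/mol = 0.11712 mol
Divide by the smallest (0.039060 mol): C 1.000, H 2.999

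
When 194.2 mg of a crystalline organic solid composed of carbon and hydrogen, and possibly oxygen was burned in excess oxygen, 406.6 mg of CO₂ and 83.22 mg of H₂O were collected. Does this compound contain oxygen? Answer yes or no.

mol C = 0.4066 g CO₂ ÷ 44.009 g/mol = 0.0092390 mol
mol H = 2 × 0.08322 g H₂O ÷ 18.015 g/mol = 0.0092390 mol
C and H account for only 0.12028 g of the 0.1942 g sample; the remaining 0.073917 g must be oxygen.

yes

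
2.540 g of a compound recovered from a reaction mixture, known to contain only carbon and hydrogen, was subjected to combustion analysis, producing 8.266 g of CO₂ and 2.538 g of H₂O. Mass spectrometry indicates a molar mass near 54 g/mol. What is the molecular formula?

mol C = 8.266 g CO₂ ÷ 44.009 g/mol = 0.18783 mol
mol H = 2 × 2.538 g H₂O ÷ 18.015 g/mol = 0.28177 mol
Divide by the smallest (0.18783 mol): C 1.000, H 1.500
Multiplying each by 2 gives whole numbers: C 2.00, H 3.00
Empirical formula: C2H3
Empirical-formula mass = 27.05 g/mol; 54 ÷ 27.05 ≈ 2, so the molecular formula is C4H6.

C4H6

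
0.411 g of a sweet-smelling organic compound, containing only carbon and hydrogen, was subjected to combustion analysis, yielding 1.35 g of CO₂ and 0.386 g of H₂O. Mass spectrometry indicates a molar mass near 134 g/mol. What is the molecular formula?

C10H14

mol C = 1.35 g CO₂ ÷ 44.009 g/mol = 0.03068 mol
mol H = 2 × 0.386 g H₂O ÷ 18.015 g/mol = 0.04285 mol
Divide by the smallest (0.03068 mol): C 1.000, H 1.397
Multiplying each by 5 gives whole numbers: C 5.00, H 6.98
Empirical formula: C5H7
Empirical-formula mass = 67.11 g/mol; 134 ÷ 67.11 ≈ 2, so the molecular formula is C10H14.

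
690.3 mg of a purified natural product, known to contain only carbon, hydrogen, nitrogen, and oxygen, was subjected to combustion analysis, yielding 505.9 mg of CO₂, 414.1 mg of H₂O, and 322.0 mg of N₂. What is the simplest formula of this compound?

CH4N2O

mol C = 0.5059 g CO₂ ÷ 44.009 g/mol = 0.011495 mol
mol H = 2 × 0.4141 g H₂O ÷ 18.015 g/mol = 0.045973 mol
mol N = 2 × 0.3220 g N₂ ÷ 28.014 g/mol = 0.022989 mol
mass O = 0.6903 − (0.13807 + 0.046341 + 0.32200) = 0.18389 g → mol O = 0.18389 ÷ 15.999 = 0.011494 mol
Divide by the smallest (0.011494 mol): C 1.000, H 4.000, N 2.000, O 1.000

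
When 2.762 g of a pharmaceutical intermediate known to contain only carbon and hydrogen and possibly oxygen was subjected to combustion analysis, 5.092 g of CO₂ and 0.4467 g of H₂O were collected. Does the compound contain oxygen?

mol C = 5.092 g CO₂ ÷ 44.009 g/mol = 0.11570 mol
mol H = 2 × 0.4467 g H₂O ÷ 18.015 g/mol = 0.049592 mol
C and H account for only 1.4397 g of the 2.762 g sample; the remaining 1.3223 g must be oxygen.

yes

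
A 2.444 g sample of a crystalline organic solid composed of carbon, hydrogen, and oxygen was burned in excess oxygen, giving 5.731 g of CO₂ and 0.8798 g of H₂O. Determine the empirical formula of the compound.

C8H6O3

mol C = 5.731 g CO₂ ÷ 44.009 g/mol = 0.13022 mol
mol H = 2 × 0.8798 g H₂O ÷ 18.015 g/mol = 0.097674 mol
mass O = 2.444 − (1.5641 + 0.098456) = 0.78143 g → mol O = 0.78143 ÷ 15.999 = 0.048843 mol
Divide by the smallest (0.048843 mol): C 2.666, H 2.000, O 1.000
Multiplying each by 3 gives whole numbers: C 8.00, H 6.00, O 3.00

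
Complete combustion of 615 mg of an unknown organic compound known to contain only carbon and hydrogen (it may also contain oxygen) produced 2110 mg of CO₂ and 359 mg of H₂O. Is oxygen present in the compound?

mol C = 2.11 g CO₂ ÷ 44.009 g/mol = 0.04794 mol
mol H = 2 × 0.359 g H₂O ÷ 18.015 g/mol = 0.03986 mol
C and H together account for 0.6160 g — essentially the entire 0.615 g sample — so the compound contains no oxygen.

no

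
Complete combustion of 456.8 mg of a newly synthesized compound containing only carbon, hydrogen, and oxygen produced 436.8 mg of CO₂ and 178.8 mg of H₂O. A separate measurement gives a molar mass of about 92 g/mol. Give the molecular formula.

mol C = 0.4368 g CO₂ ÷ 44.009 g/mol = 0.0099252 mol
mol H = 2 × 0.1788 g H₂O ÷ 18.015 g/mol = 0.019850 mol
mass O = 0.4568 − (0.11921 + 0.020009) = 0.31758 g → mol O = 0.31758 ÷ 15.999 = 0.019850 mol
Divide by the smallest (0.0099252 mol): C 1.000, H 2.000, O 2.000
Empirical formula: CH2O2
Empirical-formula mass = 46.02 g/mol; 92 ÷ 46.02 ≈ 2, so the molecular formula is C2H4O4.

C2H4O4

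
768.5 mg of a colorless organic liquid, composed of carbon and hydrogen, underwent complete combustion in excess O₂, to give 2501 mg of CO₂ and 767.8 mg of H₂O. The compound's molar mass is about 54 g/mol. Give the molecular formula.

C4H6

mol C = 2.501 g CO₂ ÷ 44.009 g/mol = 0.056829 mol
mol H = 2 × 0.7678 g H₂O ÷ 18.015 g/mol = 0.085240 mol
Divide by the smallest (0.056829 mol): C 1.000, H 1.500
Multiplying each by 2 gives whole numbers: C 2.00, H 3.00
Empirical formula: C2H3
Empirical-formula mass = 27.05 g/mol; 54 ÷ 27.05 ≈ 2, so the molecular formula is C4H6.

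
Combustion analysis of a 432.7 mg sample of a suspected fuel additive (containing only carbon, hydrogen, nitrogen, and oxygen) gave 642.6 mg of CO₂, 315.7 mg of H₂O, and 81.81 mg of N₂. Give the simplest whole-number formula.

mol C = 0.6426 g CO₂ ÷ 44.009 g/mol = 0.014602 mol
mol H = 2 × 0.3157 g H₂O ÷ 18.015 g/mol = 0.035049 mol
mol N = 2 × 0.08181 g N₂ ÷ 28.014 g/mol = 0.0058407 mol
mass O = 0.4327 − (0.17538 + 0.035329 + 0.081810) = 0.14018 g → mol O = 0.14018 ÷ 15.999 = 0.0087619 mol
Divide by the smallest (0.0058407 mol): C 2.500, H 6.001, N 1.000, O 1.500
Multiplying each by 2 gives whole numbers: C 5.00, H 12.00, N 2.00, O 3.00

C5H12N2O3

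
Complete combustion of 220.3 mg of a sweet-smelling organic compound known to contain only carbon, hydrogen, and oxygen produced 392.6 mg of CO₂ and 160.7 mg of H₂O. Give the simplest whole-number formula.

mol C = 0.3926 g CO₂ ÷ 44.009 g/mol = 0.0089209 mol
mol H = 2 × 0.1607 g H₂O ÷ 18.015 g/mol = 0.017841 mol
mass O = 0.2203 − (0.10715 + 0.017983) = 0.095168 g → mol O = 0.095168 ÷ 15.999 = 0.0059483 mol
Divide by the smallest (0.0059483 mol): C 1.500, H 2.999, O 1.000
Multiplying each by 2 gives whole numbers: C 3.00, H 6.00, O 2.00

C3H6O2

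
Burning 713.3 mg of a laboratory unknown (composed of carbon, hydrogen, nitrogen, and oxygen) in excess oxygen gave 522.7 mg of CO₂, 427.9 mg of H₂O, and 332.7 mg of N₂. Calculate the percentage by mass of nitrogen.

46.64%

mol C = 0.5227 g CO₂ ÷ 44.009 g/mol = 0.011877 mol
mol H = 2 × 0.4279 g H₂O ÷ 18.015 g/mol = 0.047505 mol
mol N = 2 × 0.3327 g N₂ ÷ 28.014 g/mol = 0.023752 mol
mass O = 0.7133 − (0.14266 + 0.047885 + 0.33270) = 0.19006 g → mol O = 0.19006 ÷ 15.999 = 0.011879 mol
mass % N = 0.33270 g ÷ 0.7133 g × 100%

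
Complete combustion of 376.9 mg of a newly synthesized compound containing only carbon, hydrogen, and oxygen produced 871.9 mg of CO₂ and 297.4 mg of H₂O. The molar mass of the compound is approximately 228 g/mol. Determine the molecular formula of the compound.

C12H20O4

mol C = 0.8719 g CO₂ ÷ 44.009 g/mol = 0.019812 mol
mol H = 2 × 0.2974 g H₂O ÷ 18.015 g/mol = 0.033017 mol
mass O = 0.3769 − (0.23796 + 0.033281) = 0.10566 g → mol O = 0.10566 ÷ 15.999 = 0.0066041 mol
Divide by the smallest (0.0066041 mol): C 3.000, H 4.999, O 1.000
Empirical formula: C3H5O
Empirical-formula mass = 57.07 g/mol; 228 ÷ 57.07 ≈ 4, so the molecular formula is C12H20O4.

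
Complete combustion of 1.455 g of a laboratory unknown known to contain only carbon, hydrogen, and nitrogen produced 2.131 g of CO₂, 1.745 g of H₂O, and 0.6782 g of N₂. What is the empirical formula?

CH4N

mol C = 2.131 g CO₂ ÷ 44.009 g/mol = 0.048422 mol
mol H = 2 × 1.745 g H₂O ÷ 18.015 g/mol = 0.19373 mol
mol N = 2 × 0.6782 g N₂ ÷ 28.014 g/mol = 0.048419 mol
Divide by the smallest (0.048419 mol): C 1.000, H 4.001, N 1.000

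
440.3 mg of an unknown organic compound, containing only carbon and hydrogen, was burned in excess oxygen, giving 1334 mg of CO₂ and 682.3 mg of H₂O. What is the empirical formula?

mol C = 1.334 g CO₂ ÷ 44.009 g/mol = 0.030312 mol
mol H = 2 × 0.6823 g H₂O ÷ 18.015 g/mol = 0.075748 mol
Divide by the smallest (0.030312 mol): C 1.000, H 2.499
Multiplying each by 2 gives whole numbers: C 2.00, H 5.00

C2H5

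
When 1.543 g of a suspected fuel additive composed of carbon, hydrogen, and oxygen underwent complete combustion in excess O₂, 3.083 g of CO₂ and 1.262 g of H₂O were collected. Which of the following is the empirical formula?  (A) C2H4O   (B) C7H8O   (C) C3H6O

mol C = 3.083 g CO₂ ÷ 44.009 g/mol = 0.070054 mol
mol H = 2 × 1.262 g H₂O ÷ 18.015 g/mol = 0.14011 mol
mass O = 1.543 − (0.84142 + 0.14123) = 0.56036 g → mol O = 0.56036 ÷ 15.999 = 0.035024 mol
Divide by the smallest (0.035024 mol): C 2.000, H 4.000, O 1.000

(A) C2H4O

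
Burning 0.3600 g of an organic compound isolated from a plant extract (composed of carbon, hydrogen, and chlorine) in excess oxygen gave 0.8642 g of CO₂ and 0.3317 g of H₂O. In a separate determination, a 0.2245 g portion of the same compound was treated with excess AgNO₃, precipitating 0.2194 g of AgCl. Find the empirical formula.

C8H15Cl

mol C = 0.8642 g CO₂ ÷ 44.009 g/mol = 0.019637 mol
mol H = 2 × 0.3317 g H₂O ÷ 18.015 g/mol = 0.036825 mol
From the AgCl data: mol Cl per gram of compound = (0.2194 ÷ 143.318) ÷ 0.2245 = 0.0068190 mol/g, so in the 0.3600 g combustion sample mol Cl = 0.0024548 mol
Divide by the smallest (0.0024548 mol): C 7.999, H 15.001, Cl 1.000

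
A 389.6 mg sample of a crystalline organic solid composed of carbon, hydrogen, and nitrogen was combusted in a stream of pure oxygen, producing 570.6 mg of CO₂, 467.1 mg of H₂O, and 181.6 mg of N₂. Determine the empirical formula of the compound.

mol C = 0.5706 g CO₂ ÷ 44.009 g/mol = 0.012966 mol
mol H = 2 × 0.4671 g H₂O ÷ 18.015 g/mol = 0.051857 mol
mol N = 2 × 0.1816 g N₂ ÷ 28.014 g/mol = 0.012965 mol
Divide by the smallest (0.012965 mol): C 1.000, H 4.000, N 1.000

CH4N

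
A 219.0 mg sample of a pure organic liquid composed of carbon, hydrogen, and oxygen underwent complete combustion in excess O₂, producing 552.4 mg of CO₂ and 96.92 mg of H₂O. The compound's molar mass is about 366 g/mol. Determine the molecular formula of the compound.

C21H18O6

mol C = 0.5524 g CO₂ ÷ 44.009 g/mol = 0.012552 mol
mol H = 2 × 0.09692 g H₂O ÷ 18.015 g/mol = 0.010760 mol
mass O = 0.2190 − (0.15076 + 0.010846) = 0.057392 g → mol O = 0.057392 ÷ 15.999 = 0.0035872 mol
Divide by the smallest (0.0035872 mol): C 3.499, H 3.000, O 1.000
Multiplying each by 2 gives whole numbers: C 7.00, H 6.00, O 2.00
Empirical formula: C7H6O2
Empirical-formula mass = 122.12 g/mol; 366 ÷ 122.12 ≈ 3, so the molecular formula is C21H18O6.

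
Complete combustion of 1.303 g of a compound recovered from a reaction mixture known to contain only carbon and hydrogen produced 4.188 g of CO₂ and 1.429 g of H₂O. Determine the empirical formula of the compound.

C3H5

mol C = 4.188 g CO₂ ÷ 44.009 g/mol = 0.095162 mol
mol H = 2 × 1.429 g H₂O ÷ 18.015 g/mol = 0.15865 mol
Divide by the smallest (0.095162 mol): C 1.000, H 1.667
Multiplying each by 3 gives whole numbers: C 3.00, H 5.00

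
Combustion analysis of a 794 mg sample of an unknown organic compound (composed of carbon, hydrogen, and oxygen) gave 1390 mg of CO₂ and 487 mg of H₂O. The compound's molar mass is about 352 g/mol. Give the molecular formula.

mol C = 1.39 g CO₂ ÷ 44.009 g/mol = 0.03158 mol
mol H = 2 × 0.487 g H₂O ÷ 18.015 g/mol = 0.05407 mol
mass O = 0.794 − (0.3794 + 0.05450) = 0.3601 g → mol O = 0.3601 ÷ 15.999 = 0.02251 mol
Divide by the smallest (0.02251 mol): C 1.403, H 2.402, O 1.000
Multiplying each by 5 gives whole numbers: C 7.02, H 12.01, O 5.00
Empirical formula: C7H12O5
Empirical-formula mass = 176.17 g/mol; 352 ÷ 176.17 ≈ 2, so the molecular formula is C14H24O10.

C14H24O10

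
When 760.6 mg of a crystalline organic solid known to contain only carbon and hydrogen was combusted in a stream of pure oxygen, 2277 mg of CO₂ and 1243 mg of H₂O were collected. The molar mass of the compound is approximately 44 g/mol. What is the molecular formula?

C3H8

mol C = 2.277 g CO₂ ÷ 44.009 g/mol = 0.051739 mol
mol H = 2 × 1.243 g H₂O ÷ 18.015 g/mol = 0.13800 mol
Divide by the smallest (0.051739 mol): C 1.000, H 2.667
Multiplying each by 3 gives whole numbers: C 3.00, H 8.00
Empirical formula: C3H8
Empirical-formula mass = 44.10 g/mol; 44 ÷ 44.10 ≈ 1, so the molecular formula is C3H8.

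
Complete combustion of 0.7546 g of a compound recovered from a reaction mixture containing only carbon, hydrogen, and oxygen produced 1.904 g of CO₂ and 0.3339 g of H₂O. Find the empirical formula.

mol C = 1.904 g CO₂ ÷ 44.009 g/mol = 0.043264 mol
mol H = 2 × 0.3339 g H₂O ÷ 18.015 g/mol = 0.037069 mol
mass O = 0.7546 − (0.51964 + 0.037366) = 0.19759 g → mol O = 0.19759 ÷ 15.999 = 0.012350 mol
Divide by the smallest (0.012350 mol): C 3.503, H 3.001, O 1.000
Multiplying each by 2 gives whole numbers: C 7.01, H 6.00, O 2.00

C7H6O2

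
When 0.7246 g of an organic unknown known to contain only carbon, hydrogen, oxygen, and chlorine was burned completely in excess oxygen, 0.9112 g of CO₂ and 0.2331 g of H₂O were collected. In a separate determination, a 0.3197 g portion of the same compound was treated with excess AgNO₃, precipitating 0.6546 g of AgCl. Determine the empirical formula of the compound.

mol C = 0.9112 g CO₂ ÷ 44.009 g/mol = 0.020705 mol
mol H = 2 × 0.2331 g H₂O ÷ 18.015 g/mol = 0.025878 mol
From the AgCl data: mol Cl per gram of compound = (0.6546 ÷ 143.318) ÷ 0.3197 = 0.014287 mol/g, so in the 0.7246 g combustion sample mol Cl = 0.010352 mol
mass O = 0.7246 − (0.24869 + 0.026085 + 0.36698) = 0.082844 g → mol O = 0.082844 ÷ 15.999 = 0.0051781 mol
Divide by the smallest (0.0051781 mol): C 3.999, H 4.998, Cl 1.999, O 1.000

C4H5Cl2O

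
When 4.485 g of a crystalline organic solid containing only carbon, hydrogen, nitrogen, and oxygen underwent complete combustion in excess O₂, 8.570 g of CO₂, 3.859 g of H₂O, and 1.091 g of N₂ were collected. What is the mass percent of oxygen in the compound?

13.90%

mol C = 8.570 g CO₂ ÷ 44.009 g/mol = 0.19473 mol
mol H = 2 × 3.859 g H₂O ÷ 18.015 g/mol = 0.42842 mol
mol N = 2 × 1.091 g N₂ ÷ 28.014 g/mol = 0.077890 mol
mass O = 4.485 − (2.3389 + 0.43185 + 1.0910) = 0.62322 g → mol O = 0.62322 ÷ 15.999 = 0.038953 mol
mass % O = 0.62322 g ÷ 4.485 g × 100%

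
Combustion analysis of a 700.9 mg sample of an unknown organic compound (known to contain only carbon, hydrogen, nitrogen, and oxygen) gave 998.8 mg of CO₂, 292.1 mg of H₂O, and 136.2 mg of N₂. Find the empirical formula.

mol C = 0.9988 g CO₂ ÷ 44.009 g/mol = 0.022695 mol
mol H = 2 × 0.2921 g H₂O ÷ 18.015 g/mol = 0.032429 mol
mol N = 2 × 0.1362 g N₂ ÷ 28.014 g/mol = 0.0097237 mol
mass O = 0.7009 − (0.27259 + 0.032688 + 0.13620) = 0.25942 g → mol O = 0.25942 ÷ 15.999 = 0.016215 mol
Divide by the smallest (0.0097237 mol): C 2.334, H 3.335, N 1.000, O 1.668
Multiplying each by 3 gives whole numbers: C 7.00, H 10.00, N 3.00, O 5.00

C7H10N3O5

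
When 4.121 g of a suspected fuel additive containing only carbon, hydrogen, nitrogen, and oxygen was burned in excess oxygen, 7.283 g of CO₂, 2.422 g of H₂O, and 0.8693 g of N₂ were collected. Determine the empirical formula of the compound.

C8H13N3O3

mol C = 7.283 g CO₂ ÷ 44.009 g/mol = 0.16549 mol
mol H = 2 × 2.422 g H₂O ÷ 18.015 g/mol = 0.26889 mol
mol N = 2 × 0.8693 g N₂ ÷ 28.014 g/mol = 0.062062 mol
mass O = 4.121 − (1.9877 + 0.27104 + 0.86930) = 0.99297 g → mol O = 0.99297 ÷ 15.999 = 0.062065 mol
Divide by the smallest (0.062062 mol): C 2.667, H 4.333, N 1.000, O 1.000
Multiplying each by 3 gives whole numbers: C 8.00, H 13.00, N 3.00, O 3.00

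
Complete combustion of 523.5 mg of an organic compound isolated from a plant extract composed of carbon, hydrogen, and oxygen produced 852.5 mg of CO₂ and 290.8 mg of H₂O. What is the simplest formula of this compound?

C6H10O5

mol C = 0.8525 g CO₂ ÷ 44.009 g/mol = 0.019371 mol
mol H = 2 × 0.2908 g H₂O ÷ 18.015 g/mol = 0.032284 mol
mass O = 0.5235 − (0.23267 + 0.032542) = 0.25829 g → mol O = 0.25829 ÷ 15.999 = 0.016144 mol
Divide by the smallest (0.016144 mol): C 1.200, H 2.000, O 1.000
Multiplying each by 5 gives whole numbers: C 6.00, H 10.00, O 5.00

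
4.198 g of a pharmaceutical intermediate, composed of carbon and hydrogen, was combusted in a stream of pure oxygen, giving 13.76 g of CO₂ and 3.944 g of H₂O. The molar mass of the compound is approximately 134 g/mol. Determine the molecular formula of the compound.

mol C = 13.76 g CO₂ ÷ 44.009 g/mol = 0.31266 mol
mol H = 2 × 3.944 g H₂O ÷ 18.015 g/mol = 0.43786 mol
Divide by the smallest (0.31266 mol): C 1.000, H 1.400
Multiplying each by 5 gives whole numbers: C 5.00, H 7.00
Empirical formula: C5H7
Empirical-formula mass = 67.11 g/mol; 134 ÷ 67.11 ≈ 2, so the molecular formula is C10H14.

C10H14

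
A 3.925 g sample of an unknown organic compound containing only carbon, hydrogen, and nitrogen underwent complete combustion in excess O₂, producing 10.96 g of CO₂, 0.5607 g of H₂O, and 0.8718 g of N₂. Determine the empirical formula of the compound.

C4HN

mol C = 10.96 g CO₂ ÷ 44.009 g/mol = 0.24904 mol
mol H = 2 × 0.5607 g H₂O ÷ 18.015 g/mol = 0.062248 mol
mol N = 2 × 0.8718 g N₂ ÷ 28.014 g/mol = 0.062240 mol
Divide by the smallest (0.062240 mol): C 4.001, H 1.000, N 1.000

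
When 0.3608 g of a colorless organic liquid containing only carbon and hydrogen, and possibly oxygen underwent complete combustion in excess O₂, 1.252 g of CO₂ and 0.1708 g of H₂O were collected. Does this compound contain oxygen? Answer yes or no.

mol C = 1.252 g CO₂ ÷ 44.009 g/mol = 0.028449 mol
mol H = 2 × 0.1708 g H₂O ÷ 18.015 g/mol = 0.018962 mol
C and H together account for 0.36081 g — essentially the entire 0.3608 g sample — so the compound contains no oxygen.

no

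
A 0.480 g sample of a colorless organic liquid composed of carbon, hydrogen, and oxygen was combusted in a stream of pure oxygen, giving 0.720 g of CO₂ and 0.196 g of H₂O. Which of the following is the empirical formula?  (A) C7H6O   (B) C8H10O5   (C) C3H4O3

mol C = 0.720 g CO₂ ÷ 44.009 g/mol = 0.01636 mol
mol H = 2 × 0.196 g H₂O ÷ 18.015 g/mol = 0.02176 mol
mass O = 0.480 − (0.1965 + 0.02193) = 0.2616 g → mol O = 0.2616 ÷ 15.999 = 0.01635 mol
Divide by the smallest (0.01635 mol): C 1.001, H 1.331, O 1.000
Multiplying each by 3 gives whole numbers: C 3.00, H 3.99, O 3.00

(C) C3H4O3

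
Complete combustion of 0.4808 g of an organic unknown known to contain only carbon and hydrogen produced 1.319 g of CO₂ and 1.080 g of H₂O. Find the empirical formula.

CH4

mol C = 1.319 g CO₂ ÷ 44.009 g/mol = 0.029971 mol
mol H = 2 × 1.080 g H₂O ÷ 18.015 g/mol = 0.11990 mol
Divide by the smallest (0.029971 mol): C 1.000, H 4.001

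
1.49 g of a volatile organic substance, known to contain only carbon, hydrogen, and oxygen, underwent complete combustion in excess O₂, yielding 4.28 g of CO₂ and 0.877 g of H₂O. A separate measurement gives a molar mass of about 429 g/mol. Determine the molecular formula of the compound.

C28H28O4

mol C = 4.28 g CO₂ ÷ 44.009 g/mol = 0.09725 mol
mol H = 2 × 0.877 g H₂O ÷ 18.015 g/mol = 0.09736 mol
mass O = 1.49 − (1.168 + 0.09814) = 0.2238 g → mol O = 0.2238 ÷ 15.999 = 0.01399 mol
Divide by the smallest (0.01399 mol): C 6.954, H 6.962, O 1.000
Empirical formula: C7H7O
Empirical-formula mass = 107.13 g/mol; 429 ÷ 107.13 ≈ 4, so the molecular formula is C28H28O4.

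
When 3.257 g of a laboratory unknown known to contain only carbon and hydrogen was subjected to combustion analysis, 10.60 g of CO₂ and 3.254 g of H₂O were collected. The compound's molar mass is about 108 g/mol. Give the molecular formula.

mol C = 10.60 g CO₂ ÷ 44.009 g/mol = 0.24086 mol
mol H = 2 × 3.254 g H₂O ÷ 18.015 g/mol = 0.36125 mol
Divide by the smallest (0.24086 mol): C 1.000, H 1.500
Multiplying each by 2 gives whole numbers: C 2.00, H 3.00
Empirical formula: C2H3
Empirical-formula mass = 27.05 g/mol; 108 ÷ 27.05 ≈ 4, so the molecular formula is C8H12.

C8H12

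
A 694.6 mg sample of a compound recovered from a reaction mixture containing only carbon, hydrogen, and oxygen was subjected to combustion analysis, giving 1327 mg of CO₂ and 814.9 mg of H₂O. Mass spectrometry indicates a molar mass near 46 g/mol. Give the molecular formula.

mol C = 1.327 g CO₂ ÷ 44.009 g/mol = 0.030153 mol
mol H = 2 × 0.8149 g H₂O ÷ 18.015 g/mol = 0.090469 mol
mass O = 0.6946 − (0.36217 + 0.091193) = 0.24124 g → mol O = 0.24124 ÷ 15.999 = 0.015078 mol
Divide by the smallest (0.015078 mol): C 2.000, H 6.000, O 1.000
Empirical formula: C2H6O
Empirical-formula mass = 46.07 g/mol; 46 ÷ 46.07 ≈ 1, so the molecular formula is C2H6O.

C2H6O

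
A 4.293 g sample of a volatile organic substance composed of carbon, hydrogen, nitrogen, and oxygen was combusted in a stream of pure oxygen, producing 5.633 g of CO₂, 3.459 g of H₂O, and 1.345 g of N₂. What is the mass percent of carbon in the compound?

35.81%

mol C = 5.633 g CO₂ ÷ 44.009 g/mol = 0.12800 mol
mol H = 2 × 3.459 g H₂O ÷ 18.015 g/mol = 0.38401 mol
mol N = 2 × 1.345 g N₂ ÷ 28.014 g/mol = 0.096023 mol
mass O = 4.293 − (1.5374 + 0.38709 + 1.3450) = 1.0235 g → mol O = 1.0235 ÷ 15.999 = 0.063976 mol
mass % C = 1.5374 g ÷ 4.293 g × 100%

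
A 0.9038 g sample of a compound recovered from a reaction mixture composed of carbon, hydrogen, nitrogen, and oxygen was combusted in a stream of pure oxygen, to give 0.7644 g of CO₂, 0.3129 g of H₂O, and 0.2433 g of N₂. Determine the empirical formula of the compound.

mol C = 0.7644 g CO₂ ÷ 44.009 g/mol = 0.017369 mol
mol H = 2 × 0.3129 g H₂O ÷ 18.015 g/mol = 0.034738 mol
mol N = 2 × 0.2433 g N₂ ÷ 28.014 g/mol = 0.017370 mol
mass O = 0.9038 − (0.20862 + 0.035016 + 0.24330) = 0.41686 g → mol O = 0.41686 ÷ 15.999 = 0.026056 mol
Divide by the smallest (0.017369 mol): C 1.000, H 2.000, N 1.000, O 1.500
Multiplying each by 2 gives whole numbers: C 2.00, H 4.00, N 2.00, O 3.00

C2H4N2O3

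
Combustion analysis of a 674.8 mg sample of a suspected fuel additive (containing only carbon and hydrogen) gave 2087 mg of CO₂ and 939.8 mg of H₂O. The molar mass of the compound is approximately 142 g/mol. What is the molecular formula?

C10H22

mol C = 2.087 g CO₂ ÷ 44.009 g/mol = 0.047422 mol
mol H = 2 × 0.9398 g H₂O ÷ 18.015 g/mol = 0.10434 mol
Divide by the smallest (0.047422 mol): C 1.000, H 2.200
Multiplying each by 5 gives whole numbers: C 5.00, H 11.00
Empirical formula: C5H11
Empirical-formula mass = 71.14 g/mol; 142 ÷ 71.14 ≈ 2, so the molecular formula is C10H22.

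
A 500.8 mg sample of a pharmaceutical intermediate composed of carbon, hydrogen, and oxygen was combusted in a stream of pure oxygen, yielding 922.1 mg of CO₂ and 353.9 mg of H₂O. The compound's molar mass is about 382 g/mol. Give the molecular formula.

mol C = 0.9221 g CO₂ ÷ 44.009 g/mol = 0.020953 mol
mol H = 2 × 0.3539 g H₂O ÷ 18.015 g/mol = 0.039289 mol
mass O = 0.5008 − (0.25166 + 0.039604) = 0.20954 g → mol O = 0.20954 ÷ 15.999 = 0.013097 mol
Divide by the smallest (0.013097 mol): C 1.600, H 3.000, O 1.000
Multiplying each by 5 gives whole numbers: C 8.00, H 15.00, O 5.00
Empirical formula: C8H15O5
Empirical-formula mass = 191.20 g/mol; 382 ÷ 191.20 ≈ 2, so the molecular formula is C16H30O10.

C16H30O10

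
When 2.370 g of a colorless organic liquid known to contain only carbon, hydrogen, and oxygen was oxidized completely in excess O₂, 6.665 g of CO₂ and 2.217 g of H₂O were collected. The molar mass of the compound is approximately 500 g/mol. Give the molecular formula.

mol C = 6.665 g CO₂ ÷ 44.009 g/mol = 0.15145 mol
mol H = 2 × 2.217 g H₂O ÷ 18.015 g/mol = 0.24613 mol
mass O = 2.370 − (1.8190 + 0.24810) = 0.30288 g → mol O = 0.30288 ÷ 15.999 = 0.018931 mol
Divide by the smallest (0.018931 mol): C 8.000, H 13.001, O 1.000
Empirical formula: C8H13O
Empirical-formula mass = 125.19 g/mol; 500 ÷ 125.19 ≈ 4, so the molecular formula is C32H52O4.

C32H52O4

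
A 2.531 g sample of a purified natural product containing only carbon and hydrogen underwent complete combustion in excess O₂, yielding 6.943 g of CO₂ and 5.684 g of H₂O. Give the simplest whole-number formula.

CH4

mol C = 6.943 g CO₂ ÷ 44.009 g/mol = 0.15776 mol
mol H = 2 × 5.684 g H₂O ÷ 18.015 g/mol = 0.63103 mol
Divide by the smallest (0.15776 mol): C 1.000, H 4.000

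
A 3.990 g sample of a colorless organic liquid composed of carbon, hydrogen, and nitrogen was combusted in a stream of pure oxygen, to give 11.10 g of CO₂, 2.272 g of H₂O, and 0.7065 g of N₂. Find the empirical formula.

mol C = 11.10 g CO₂ ÷ 44.009 g/mol = 0.25222 mol
mol H = 2 × 2.272 g H₂O ÷ 18.015 g/mol = 0.25223 mol
mol N = 2 × 0.7065 g N₂ ÷ 28.014 g/mol = 0.050439 mol
Divide by the smallest (0.050439 mol): C 5.001, H 5.001, N 1.000

C5H5N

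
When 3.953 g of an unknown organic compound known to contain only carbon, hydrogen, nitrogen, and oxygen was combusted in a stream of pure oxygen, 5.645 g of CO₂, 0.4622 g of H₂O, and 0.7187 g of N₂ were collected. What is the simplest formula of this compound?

mol C = 5.645 g CO₂ ÷ 44.009 g/mol = 0.12827 mol
mol H = 2 × 0.4622 g H₂O ÷ 18.015 g/mol = 0.051313 mol
mol N = 2 × 0.7187 g N₂ ÷ 28.014 g/mol = 0.051310 mol
mass O = 3.953 − (1.5406 + 0.051723 + 0.71870) = 1.6419 g → mol O = 1.6419 ÷ 15.999 = 0.10263 mol
Divide by the smallest (0.051310 mol): C 2.500, H 1.000, N 1.000, O 2.000
Multiplying each by 2 gives whole numbers: C 5.00, H 2.00, N 2.00, O 4.00

C5H2N2O4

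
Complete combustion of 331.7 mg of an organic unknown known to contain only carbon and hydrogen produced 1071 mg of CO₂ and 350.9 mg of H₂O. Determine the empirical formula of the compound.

mol C = 1.071 g CO₂ ÷ 44.009 g/mol = 0.024336 mol
mol H = 2 × 0.3509 g H₂O ÷ 18.015 g/mol = 0.038956 mol
Divide by the smallest (0.024336 mol): C 1.000, H 1.601
Multiplying each by 5 gives whole numbers: C 5.00, H 8.00

C5H8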